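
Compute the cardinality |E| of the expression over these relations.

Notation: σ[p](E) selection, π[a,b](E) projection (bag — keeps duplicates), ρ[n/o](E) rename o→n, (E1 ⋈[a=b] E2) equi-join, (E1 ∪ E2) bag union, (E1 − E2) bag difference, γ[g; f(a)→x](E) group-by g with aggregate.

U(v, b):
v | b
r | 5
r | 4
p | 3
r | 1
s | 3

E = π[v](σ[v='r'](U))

Per-node cardinality:
  U → 5
  σ[v='r'](U) → 3
  π[v](σ[v='r'](U)) → 3

|E| = 3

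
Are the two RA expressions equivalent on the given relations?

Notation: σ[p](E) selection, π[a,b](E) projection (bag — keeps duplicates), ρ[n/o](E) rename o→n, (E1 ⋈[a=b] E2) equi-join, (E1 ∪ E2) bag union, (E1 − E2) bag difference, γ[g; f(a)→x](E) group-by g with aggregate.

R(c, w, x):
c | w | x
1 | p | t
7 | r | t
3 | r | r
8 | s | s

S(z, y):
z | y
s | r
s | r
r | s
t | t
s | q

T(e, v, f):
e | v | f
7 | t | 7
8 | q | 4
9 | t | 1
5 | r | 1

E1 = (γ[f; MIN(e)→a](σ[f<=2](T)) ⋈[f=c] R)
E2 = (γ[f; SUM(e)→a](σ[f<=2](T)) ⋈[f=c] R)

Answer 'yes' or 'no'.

E1 subexpression sizes:
  T → 4
  σ[f<=2](T) → 2
  γ[f; MIN(e)→a](σ[f<=2](T)) → 1
  R → 4
  (γ[f; MIN(e)→a](σ[f<=2](T)) ⋈[f=c] R) → 1
E2 subexpression sizes:
  T → 4
  σ[f<=2](T) → 2
  γ[f; SUM(e)→a](σ[f<=2](T)) → 1
  R → 4
  (γ[f; SUM(e)→a](σ[f<=2](T)) ⋈[f=c] R) → 1

E1 result:
f | a | c | w | x
1 | 5 | 1 | p | t
E2 result:
f | a | c | w | x
1 | 14 | 1 | p | t
Witness: (1, 14, 1, 'p', 't') appears 0× in E1 but 1× in E2.

no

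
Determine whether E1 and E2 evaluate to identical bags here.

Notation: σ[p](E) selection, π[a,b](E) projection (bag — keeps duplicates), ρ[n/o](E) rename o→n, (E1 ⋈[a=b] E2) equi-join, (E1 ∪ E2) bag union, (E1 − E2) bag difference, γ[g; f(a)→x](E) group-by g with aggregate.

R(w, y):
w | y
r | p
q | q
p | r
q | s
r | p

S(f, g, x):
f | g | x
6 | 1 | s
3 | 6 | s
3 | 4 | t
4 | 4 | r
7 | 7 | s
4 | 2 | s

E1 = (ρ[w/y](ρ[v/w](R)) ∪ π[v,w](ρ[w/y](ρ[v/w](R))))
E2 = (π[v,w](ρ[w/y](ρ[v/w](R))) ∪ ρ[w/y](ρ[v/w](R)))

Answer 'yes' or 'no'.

E1 row counts bottom-up:
  R → 5
  ρ[v/w](R) → 5
  ρ[w/y](ρ[v/w](R)) → 5
  R → 5
  ρ[v/w](R) → 5
  ρ[w/y](ρ[v/w](R)) → 5
  π[v,w](ρ[w/y](ρ[v/w](R))) → 5
  (ρ[w/y](ρ[v/w](R)) ∪ π[v,w](ρ[w/y](ρ[v/w](R)))) → 10
E2 row counts bottom-up:
  R → 5
  ρ[v/w](R) → 5
  ρ[w/y](ρ[v/w](R)) → 5
  π[v,w](ρ[w/y](ρ[v/w](R))) → 5
  R → 5
  ρ[v/w](R) → 5
  ρ[w/y](ρ[v/w](R)) → 5
  (π[v,w](ρ[w/y](ρ[v/w](R))) ∪ ρ[w/y](ρ[v/w](R))) → 10

E1 and E2 produce the same multiset:
v | w
p | r
p | r
q | q
q | q
q | s
q | s
r | p
r | p
r | p
r | p

yes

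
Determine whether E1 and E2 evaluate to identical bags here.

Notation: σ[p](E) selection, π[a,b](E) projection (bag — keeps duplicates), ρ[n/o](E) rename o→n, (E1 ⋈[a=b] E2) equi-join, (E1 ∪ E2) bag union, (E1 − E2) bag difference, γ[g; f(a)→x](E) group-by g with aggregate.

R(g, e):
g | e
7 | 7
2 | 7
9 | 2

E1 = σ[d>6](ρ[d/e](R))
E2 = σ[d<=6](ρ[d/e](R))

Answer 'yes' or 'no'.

E1 subexpression sizes:
  R → 3
  ρ[d/e](R) → 3
  σ[d>6](ρ[d/e](R)) → 2
E2 subexpression sizes:
  R → 3
  ρ[d/e](R) → 3
  σ[d<=6](ρ[d/e](R)) → 1

E1 result:
g | d
2 | 7
7 | 7
E2 result:
g | d
9 | 2
Witness: (9, 2) appears 0× in E1 but 1× in E2.

no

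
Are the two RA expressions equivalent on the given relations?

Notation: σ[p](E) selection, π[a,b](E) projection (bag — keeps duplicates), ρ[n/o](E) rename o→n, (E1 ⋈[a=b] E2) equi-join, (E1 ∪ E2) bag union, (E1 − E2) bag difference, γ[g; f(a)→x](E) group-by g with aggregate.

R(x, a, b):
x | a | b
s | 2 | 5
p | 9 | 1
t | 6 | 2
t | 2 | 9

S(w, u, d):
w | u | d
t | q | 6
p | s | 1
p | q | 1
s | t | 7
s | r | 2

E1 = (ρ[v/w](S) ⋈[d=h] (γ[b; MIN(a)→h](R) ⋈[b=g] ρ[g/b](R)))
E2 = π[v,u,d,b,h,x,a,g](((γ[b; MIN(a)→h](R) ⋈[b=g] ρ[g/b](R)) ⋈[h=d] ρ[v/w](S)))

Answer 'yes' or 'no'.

E1 row counts bottom-up:
  S → 5
  ρ[v/w](S) → 5
  R → 4
  γ[b; MIN(a)→h](R) → 4
  R → 4
  ρ[g/b](R) → 4
  (γ[b; MIN(a)→h](R) ⋈[b=g] ρ[g/b](R)) → 4
  (ρ[v/w](S) ⋈[d=h] (γ[b; MIN(a)→h](R) ⋈[b=g] ρ[g/b](R))) → 3
E2 row counts bottom-up:
  R → 4
  γ[b; MIN(a)→h](R) → 4
  R → 4
  ρ[g/b](R) → 4
  (γ[b; MIN(a)→h](R) ⋈[b=g] ρ[g/b](R)) → 4
  S → 5
  ρ[v/w](S) → 5
  ((γ[b; MIN(a)→h](R) ⋈[b=g] ρ[g/b](R)) ⋈[h=d] ρ[v/w](S)) → 3
  π[v,u,d,b,h,x,a,g](((γ[b; MIN(a)→h](R) ⋈[b=g] ρ[g/b](R)) ⋈[h=d] ρ[v/w](S))) → 3

E1 and E2 produce the same multiset:
v | u | d | b | h | x | a | g
s | r | 2 | 5 | 2 | s | 2 | 5
s | r | 2 | 9 | 2 | t | 2 | 9
t | q | 6 | 2 | 6 | t | 6 | 2

yes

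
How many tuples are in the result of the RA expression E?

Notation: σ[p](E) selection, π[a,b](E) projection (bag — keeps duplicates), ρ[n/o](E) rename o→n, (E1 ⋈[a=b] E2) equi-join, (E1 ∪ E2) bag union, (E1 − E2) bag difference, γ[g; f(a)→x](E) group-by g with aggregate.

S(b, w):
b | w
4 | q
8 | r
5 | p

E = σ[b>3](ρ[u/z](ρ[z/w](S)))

Row counts bottom-up:
  S → 3
  ρ[z/w](S) → 3
  ρ[u/z](ρ[z/w](S)) → 3
  σ[b>3](ρ[u/z](ρ[z/w](S))) → 3

|E| = 3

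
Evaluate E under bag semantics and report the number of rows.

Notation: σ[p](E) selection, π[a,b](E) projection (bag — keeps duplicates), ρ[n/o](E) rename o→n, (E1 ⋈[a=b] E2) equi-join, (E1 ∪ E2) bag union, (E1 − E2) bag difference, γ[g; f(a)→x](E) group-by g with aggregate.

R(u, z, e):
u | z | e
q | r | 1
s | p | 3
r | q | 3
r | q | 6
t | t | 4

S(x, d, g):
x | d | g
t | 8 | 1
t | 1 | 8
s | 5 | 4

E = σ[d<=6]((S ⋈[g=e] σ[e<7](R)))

Stepwise |·|:
  S → 3
  R → 5
  σ[e<7](R) → 5
  (S ⋈[g=e] σ[e<7](R)) → 2
  σ[d<=6]((S ⋈[g=e] σ[e<7](R))) → 1

|E| = 1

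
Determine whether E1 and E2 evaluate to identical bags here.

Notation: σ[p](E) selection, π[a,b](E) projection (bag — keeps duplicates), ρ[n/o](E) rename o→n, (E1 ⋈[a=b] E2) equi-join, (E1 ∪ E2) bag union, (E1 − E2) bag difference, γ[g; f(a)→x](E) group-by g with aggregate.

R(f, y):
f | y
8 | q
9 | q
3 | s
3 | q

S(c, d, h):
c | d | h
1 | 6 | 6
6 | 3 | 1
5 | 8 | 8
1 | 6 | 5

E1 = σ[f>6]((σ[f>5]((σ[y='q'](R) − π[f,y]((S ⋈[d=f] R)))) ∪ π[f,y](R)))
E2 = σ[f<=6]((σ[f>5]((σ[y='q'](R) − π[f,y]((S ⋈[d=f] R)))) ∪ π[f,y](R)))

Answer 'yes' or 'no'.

E1 row counts bottom-up:
  R → 4
  σ[y='q'](R) → 3
  S → 4
  R → 4
  (S ⋈[d=f] R) → 3
  π[f,y]((S ⋈[d=f] R)) → 3
  (σ[y='q'](R) − π[f,y]((S ⋈[d=f] R))) → 1
  σ[f>5]((σ[y='q'](R) − π[f,y]((S ⋈[d=f] R)))) → 1
  R → 4
  π[f,y](R) → 4
  (σ[f>5]((σ[y='q'](R) − π[f,y]((S ⋈[d=f] R)))) ∪ π[f,y](R)) → 5
  σ[f>6]((σ[f>5]((σ[y='q'](R) − π[f,y]((S ⋈[d=f] R)))) ∪ π[f,y](R))) → 3
E2 row counts bottom-up:
  R → 4
  σ[y='q'](R) → 3
  S → 4
  R → 4
  (S ⋈[d=f] R) → 3
  π[f,y]((S ⋈[d=f] R)) → 3
  (σ[y='q'](R) − π[f,y]((S ⋈[d=f] R))) → 1
  σ[f>5]((σ[y='q'](R) − π[f,y]((S ⋈[d=f] R)))) → 1
  R → 4
  π[f,y](R) → 4
  (σ[f>5]((σ[y='q'](R) − π[f,y]((S ⋈[d=f] R)))) ∪ π[f,y](R)) → 5
  σ[f<=6]((σ[f>5]((σ[y='q'](R) − π[f,y]((S ⋈[d=f] R)))) ∪ π[f,y](R))) → 2

E1 result:
f | y
8 | q
9 | q
9 | q
E2 result:
f | y
3 | q
3 | s
Witness: (8, 'q') appears 1× in E1 but 0× in E2.

no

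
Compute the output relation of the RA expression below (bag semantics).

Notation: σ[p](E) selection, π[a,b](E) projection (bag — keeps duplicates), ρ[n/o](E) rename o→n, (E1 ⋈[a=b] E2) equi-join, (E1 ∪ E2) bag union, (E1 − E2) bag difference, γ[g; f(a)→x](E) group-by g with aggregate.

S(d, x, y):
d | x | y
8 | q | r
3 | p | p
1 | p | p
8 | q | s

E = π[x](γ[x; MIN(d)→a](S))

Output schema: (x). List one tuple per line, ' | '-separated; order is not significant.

Stepwise |·|:
  S → 4
  γ[x; MIN(d)→a](S) → 2
  π[x](γ[x; MIN(d)→a](S)) → 2

== RESULT ==
x
p
q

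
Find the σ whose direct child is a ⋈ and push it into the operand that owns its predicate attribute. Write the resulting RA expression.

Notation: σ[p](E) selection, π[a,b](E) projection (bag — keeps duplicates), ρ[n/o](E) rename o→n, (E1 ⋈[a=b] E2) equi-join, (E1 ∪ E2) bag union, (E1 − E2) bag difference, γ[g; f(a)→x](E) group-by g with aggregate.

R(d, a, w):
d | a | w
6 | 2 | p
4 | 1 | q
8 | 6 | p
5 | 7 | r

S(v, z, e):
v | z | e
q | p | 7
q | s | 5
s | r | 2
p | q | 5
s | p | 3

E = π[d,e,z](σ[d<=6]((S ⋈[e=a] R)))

σ filters on d, owned by the right side.
E' = π[d,e,z]((S ⋈[e=a] σ[d<=6](R)))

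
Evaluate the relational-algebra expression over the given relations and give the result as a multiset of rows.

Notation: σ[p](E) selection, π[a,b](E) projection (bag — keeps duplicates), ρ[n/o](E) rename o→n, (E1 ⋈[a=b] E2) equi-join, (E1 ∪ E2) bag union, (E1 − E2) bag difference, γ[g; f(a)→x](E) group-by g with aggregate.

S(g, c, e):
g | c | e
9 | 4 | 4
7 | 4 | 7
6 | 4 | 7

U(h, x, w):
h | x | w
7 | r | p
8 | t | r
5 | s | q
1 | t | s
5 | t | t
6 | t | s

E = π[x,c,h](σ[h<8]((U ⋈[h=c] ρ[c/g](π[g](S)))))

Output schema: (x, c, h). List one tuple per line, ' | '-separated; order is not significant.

Row counts bottom-up:
  U → 6
  S → 3
  π[g](S) → 3
  ρ[c/g](π[g](S)) → 3
  (U ⋈[h=c] ρ[c/g](π[g](S))) → 2
  σ[h<8]((U ⋈[h=c] ρ[c/g](π[g](S)))) → 2
  π[x,c,h](σ[h<8]((U ⋈[h=c] ρ[c/g](π[g](S))))) → 2

== RESULT ==
x | c | h
r | 7 | 7
t | 6 | 6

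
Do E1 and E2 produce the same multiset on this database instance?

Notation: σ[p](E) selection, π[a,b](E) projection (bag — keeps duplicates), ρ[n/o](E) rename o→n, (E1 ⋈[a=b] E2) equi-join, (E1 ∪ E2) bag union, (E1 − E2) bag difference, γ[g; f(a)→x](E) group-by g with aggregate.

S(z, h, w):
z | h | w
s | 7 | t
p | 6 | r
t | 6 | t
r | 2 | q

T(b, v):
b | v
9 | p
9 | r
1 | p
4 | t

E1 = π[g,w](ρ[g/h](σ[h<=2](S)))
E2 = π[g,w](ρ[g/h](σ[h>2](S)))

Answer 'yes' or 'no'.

E1 per-node cardinality:
  S → 4
  σ[h<=2](S) → 1
  ρ[g/h](σ[h<=2](S)) → 1
  π[g,w](ρ[g/h](σ[h<=2](S))) → 1
E2 per-node cardinality:
  S → 4
  σ[h>2](S) → 3
  ρ[g/h](σ[h>2](S)) → 3
  π[g,w](ρ[g/h](σ[h>2](S))) → 3

E1 result:
g | w
2 | q
E2 result:
g | w
6 | r
6 | t
7 | t
Witness: (6, 'r') appears 0× in E1 but 1× in E2.

no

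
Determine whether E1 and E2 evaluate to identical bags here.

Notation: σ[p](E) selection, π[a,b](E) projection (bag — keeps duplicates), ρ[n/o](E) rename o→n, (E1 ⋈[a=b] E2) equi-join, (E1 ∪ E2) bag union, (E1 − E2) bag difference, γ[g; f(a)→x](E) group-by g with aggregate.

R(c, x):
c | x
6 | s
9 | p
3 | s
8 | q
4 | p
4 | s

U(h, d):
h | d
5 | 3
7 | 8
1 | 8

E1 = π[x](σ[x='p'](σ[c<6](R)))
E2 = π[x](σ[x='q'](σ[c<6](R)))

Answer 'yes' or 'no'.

E1 row counts bottom-up:
  R → 6
  σ[c<6](R) → 3
  σ[x='p'](σ[c<6](R)) → 1
  π[x](σ[x='p'](σ[c<6](R))) → 1
E2 row counts bottom-up:
  R → 6
  σ[c<6](R) → 3
  σ[x='q'](σ[c<6](R)) → 0
  π[x](σ[x='q'](σ[c<6](R))) → 0

E1 result:
x
p
E2 result:
x
(0 rows)
Witness: ('p',) appears 1× in E1 but 0× in E2.

no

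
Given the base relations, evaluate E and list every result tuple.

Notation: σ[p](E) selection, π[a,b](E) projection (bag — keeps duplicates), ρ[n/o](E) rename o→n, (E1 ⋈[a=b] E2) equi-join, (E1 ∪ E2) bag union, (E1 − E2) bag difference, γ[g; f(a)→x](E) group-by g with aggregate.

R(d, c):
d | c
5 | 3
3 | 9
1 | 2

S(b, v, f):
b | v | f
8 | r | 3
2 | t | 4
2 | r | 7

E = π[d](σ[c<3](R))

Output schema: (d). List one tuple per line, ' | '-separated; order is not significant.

Stepwise |·|:
  R → 3
  σ[c<3](R) → 1
  π[d](σ[c<3](R)) → 1

== RESULT ==
d
1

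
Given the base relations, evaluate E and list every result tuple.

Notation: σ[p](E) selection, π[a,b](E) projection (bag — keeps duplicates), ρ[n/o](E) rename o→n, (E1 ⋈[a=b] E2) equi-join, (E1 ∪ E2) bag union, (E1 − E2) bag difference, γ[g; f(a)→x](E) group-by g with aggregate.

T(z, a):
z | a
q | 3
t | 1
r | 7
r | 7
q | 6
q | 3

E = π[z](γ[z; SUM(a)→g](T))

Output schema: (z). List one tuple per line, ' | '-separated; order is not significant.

Stepwise |·|:
  T → 6
  γ[z; SUM(a)→g](T) → 3
  π[z](γ[z; SUM(a)→g](T)) → 3

== RESULT ==
z
q
r
t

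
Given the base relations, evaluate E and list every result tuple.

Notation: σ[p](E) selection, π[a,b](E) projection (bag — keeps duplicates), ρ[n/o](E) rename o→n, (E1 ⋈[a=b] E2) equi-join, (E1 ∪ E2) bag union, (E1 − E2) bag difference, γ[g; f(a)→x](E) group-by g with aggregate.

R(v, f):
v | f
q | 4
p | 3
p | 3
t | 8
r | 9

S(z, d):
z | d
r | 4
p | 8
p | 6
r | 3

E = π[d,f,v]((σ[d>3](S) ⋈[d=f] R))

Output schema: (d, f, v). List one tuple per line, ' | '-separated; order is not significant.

Per-node cardinality:
  S → 4
  σ[d>3](S) → 3
  R → 5
  (σ[d>3](S) ⋈[d=f] R) → 2
  π[d,f,v]((σ[d>3](S) ⋈[d=f] R)) → 2

== RESULT ==
d | f | v
4 | 4 | q
8 | 8 | t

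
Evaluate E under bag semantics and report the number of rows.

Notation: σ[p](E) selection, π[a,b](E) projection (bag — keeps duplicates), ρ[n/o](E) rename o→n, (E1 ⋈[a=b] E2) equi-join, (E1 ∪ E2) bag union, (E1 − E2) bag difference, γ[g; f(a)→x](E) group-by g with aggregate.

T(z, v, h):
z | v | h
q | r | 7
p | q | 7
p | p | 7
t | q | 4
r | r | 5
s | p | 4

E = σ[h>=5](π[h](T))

Stepwise |·|:
  T → 6
  π[h](T) → 6
  σ[h>=5](π[h](T)) → 4

|E| = 4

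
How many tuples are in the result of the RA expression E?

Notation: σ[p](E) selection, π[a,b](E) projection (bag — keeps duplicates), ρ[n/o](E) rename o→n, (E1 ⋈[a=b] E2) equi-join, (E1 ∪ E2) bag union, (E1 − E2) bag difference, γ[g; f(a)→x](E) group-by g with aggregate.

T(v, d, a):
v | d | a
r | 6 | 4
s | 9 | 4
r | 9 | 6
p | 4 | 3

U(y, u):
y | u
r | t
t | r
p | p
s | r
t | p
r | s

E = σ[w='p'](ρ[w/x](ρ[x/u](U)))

Per-node cardinality:
  U → 6
  ρ[x/u](U) → 6
  ρ[w/x](ρ[x/u](U)) → 6
  σ[w='p'](ρ[w/x](ρ[x/u](U))) → 2

|E| = 2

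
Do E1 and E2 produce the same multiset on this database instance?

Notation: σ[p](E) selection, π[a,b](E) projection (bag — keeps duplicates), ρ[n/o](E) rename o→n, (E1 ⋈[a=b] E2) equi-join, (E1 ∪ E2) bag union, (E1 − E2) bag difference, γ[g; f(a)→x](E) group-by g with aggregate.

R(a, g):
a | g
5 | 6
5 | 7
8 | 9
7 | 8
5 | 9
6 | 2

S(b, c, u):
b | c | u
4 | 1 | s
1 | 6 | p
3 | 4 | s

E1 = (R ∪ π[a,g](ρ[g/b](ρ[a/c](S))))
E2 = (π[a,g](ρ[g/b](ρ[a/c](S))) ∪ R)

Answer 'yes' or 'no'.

E1 stepwise |·|:
  R → 6
  S → 3
  ρ[a/c](S) → 3
  ρ[g/b](ρ[a/c](S)) → 3
  π[a,g](ρ[g/b](ρ[a/c](S))) → 3
  (R ∪ π[a,g](ρ[g/b](ρ[a/c](S)))) → 9
E2 stepwise |·|:
  S → 3
  ρ[a/c](S) → 3
  ρ[g/b](ρ[a/c](S)) → 3
  π[a,g](ρ[g/b](ρ[a/c](S))) → 3
  R → 6
  (π[a,g](ρ[g/b](ρ[a/c](S))) ∪ R) → 9

E1 and E2 produce the same multiset:
a | g
1 | 4
4 | 3
5 | 6
5 | 7
5 | 9
6 | 1
6 | 2
7 | 8
8 | 9

yes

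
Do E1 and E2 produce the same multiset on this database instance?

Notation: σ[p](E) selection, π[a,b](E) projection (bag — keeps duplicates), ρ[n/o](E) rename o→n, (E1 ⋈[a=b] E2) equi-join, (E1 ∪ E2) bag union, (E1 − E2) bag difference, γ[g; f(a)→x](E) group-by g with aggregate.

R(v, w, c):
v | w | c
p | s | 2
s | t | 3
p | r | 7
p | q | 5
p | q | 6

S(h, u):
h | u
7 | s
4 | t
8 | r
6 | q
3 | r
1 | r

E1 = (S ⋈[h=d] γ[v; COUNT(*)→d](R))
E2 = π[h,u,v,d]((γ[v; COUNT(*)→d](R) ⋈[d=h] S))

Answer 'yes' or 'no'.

E1 stepwise |·|:
  S → 6
  R → 5
  γ[v; COUNT(*)→d](R) → 2
  (S ⋈[h=d] γ[v; COUNT(*)→d](R)) → 2
E2 stepwise |·|:
  R → 5
  γ[v; COUNT(*)→d](R) → 2
  S → 6
  (γ[v; COUNT(*)→d](R) ⋈[d=h] S) → 2
  π[h,u,v,d]((γ[v; COUNT(*)→d](R) ⋈[d=h] S)) → 2

E1 and E2 produce the same multiset:
h | u | v | d
1 | r | s | 1
4 | t | p | 4

yes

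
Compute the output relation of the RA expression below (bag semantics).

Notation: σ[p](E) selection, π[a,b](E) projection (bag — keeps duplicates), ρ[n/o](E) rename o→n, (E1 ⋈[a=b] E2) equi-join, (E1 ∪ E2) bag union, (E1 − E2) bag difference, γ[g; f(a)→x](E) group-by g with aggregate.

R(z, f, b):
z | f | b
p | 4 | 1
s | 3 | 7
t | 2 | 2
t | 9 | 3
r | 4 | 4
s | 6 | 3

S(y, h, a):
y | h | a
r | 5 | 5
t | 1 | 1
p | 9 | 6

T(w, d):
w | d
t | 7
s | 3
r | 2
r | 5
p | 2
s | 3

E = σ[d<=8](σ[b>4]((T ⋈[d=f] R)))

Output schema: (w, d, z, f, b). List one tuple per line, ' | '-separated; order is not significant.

Row counts bottom-up:
  T → 6
  R → 6
  (T ⋈[d=f] R) → 4
  σ[b>4]((T ⋈[d=f] R)) → 2
  σ[d<=8](σ[b>4]((T ⋈[d=f] R))) → 2

== RESULT ==
w | d | z | f | b
s | 3 | s | 3 | 7
s | 3 | s | 3 | 7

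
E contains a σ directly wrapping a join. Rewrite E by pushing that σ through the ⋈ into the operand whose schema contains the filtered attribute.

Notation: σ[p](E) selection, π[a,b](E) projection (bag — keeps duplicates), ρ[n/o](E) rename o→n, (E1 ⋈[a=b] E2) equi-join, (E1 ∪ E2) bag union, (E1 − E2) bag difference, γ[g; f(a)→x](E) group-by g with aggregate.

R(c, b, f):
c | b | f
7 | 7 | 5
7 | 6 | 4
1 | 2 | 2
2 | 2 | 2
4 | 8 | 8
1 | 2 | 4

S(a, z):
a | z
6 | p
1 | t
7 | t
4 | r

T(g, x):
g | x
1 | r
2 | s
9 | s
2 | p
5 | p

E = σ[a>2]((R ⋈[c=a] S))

σ filters on a, owned by the right side.
E' = (R ⋈[c=a] σ[a>2](S))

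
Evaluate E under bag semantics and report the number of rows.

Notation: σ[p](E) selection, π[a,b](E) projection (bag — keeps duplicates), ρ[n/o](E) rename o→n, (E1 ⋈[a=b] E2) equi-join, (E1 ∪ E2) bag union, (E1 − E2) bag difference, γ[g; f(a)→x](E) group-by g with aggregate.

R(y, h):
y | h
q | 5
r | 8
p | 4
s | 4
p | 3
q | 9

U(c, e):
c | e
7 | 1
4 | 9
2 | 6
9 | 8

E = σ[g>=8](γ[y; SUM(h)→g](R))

Per-node cardinality:
  R → 6
  γ[y; SUM(h)→g](R) → 4
  σ[g>=8](γ[y; SUM(h)→g](R)) → 2

|E| = 2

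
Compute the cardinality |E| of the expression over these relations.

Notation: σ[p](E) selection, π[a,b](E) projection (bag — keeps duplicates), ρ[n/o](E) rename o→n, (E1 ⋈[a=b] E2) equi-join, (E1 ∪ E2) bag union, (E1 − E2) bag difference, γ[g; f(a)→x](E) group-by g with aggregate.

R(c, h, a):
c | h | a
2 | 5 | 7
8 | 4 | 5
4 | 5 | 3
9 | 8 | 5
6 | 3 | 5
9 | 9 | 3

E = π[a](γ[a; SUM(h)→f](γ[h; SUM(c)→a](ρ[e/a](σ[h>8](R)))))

Subexpression sizes:
  R → 6
  σ[h>8](R) → 1
  ρ[e/a](σ[h>8](R)) → 1
  γ[h; SUM(c)→a](ρ[e/a](σ[h>8](R))) → 1
  γ[a; SUM(h)→f](γ[h; SUM(c)→a](ρ[e/a](σ[h>8](R)))) → 1
  π[a](γ[a; SUM(h)→f](γ[h; SUM(c)→a](ρ[e/a](σ[h>8](R))))) → 1

|E| = 1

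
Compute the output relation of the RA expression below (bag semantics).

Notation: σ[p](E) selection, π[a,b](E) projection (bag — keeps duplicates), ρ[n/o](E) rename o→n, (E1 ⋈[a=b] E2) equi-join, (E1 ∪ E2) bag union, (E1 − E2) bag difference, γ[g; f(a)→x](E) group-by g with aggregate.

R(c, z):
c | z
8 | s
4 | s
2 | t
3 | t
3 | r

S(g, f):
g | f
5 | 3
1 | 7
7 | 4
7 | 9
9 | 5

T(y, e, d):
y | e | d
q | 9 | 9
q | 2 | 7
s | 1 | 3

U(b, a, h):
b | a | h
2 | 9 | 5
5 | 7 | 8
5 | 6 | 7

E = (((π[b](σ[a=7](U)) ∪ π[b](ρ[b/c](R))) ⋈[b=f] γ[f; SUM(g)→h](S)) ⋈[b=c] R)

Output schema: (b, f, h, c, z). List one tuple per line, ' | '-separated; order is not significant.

Per-node cardinality:
  U → 3
  σ[a=7](U) → 1
  π[b](σ[a=7](U)) → 1
  R → 5
  ρ[b/c](R) → 5
  π[b](ρ[b/c](R)) → 5
  (π[b](σ[a=7](U)) ∪ π[b](ρ[b/c](R))) → 6
  S → 5
  γ[f; SUM(g)→h](S) → 5
  ((π[b](σ[a=7](U)) ∪ π[b](ρ[b/c](R))) ⋈[b=f] γ[f; SUM(g)→h](S)) → 4
  R → 5
  (((π[b](σ[a=7](U)) ∪ π[b](ρ[b/c](R))) ⋈[b=f] γ[f; SUM(g)→h](S)) ⋈[b=c] R) → 5

== RESULT ==
b | f | h | c | z
3 | 3 | 5 | 3 | r
3 | 3 | 5 | 3 | r
3 | 3 | 5 | 3 | t
3 | 3 | 5 | 3 | t
4 | 4 | 7 | 4 | s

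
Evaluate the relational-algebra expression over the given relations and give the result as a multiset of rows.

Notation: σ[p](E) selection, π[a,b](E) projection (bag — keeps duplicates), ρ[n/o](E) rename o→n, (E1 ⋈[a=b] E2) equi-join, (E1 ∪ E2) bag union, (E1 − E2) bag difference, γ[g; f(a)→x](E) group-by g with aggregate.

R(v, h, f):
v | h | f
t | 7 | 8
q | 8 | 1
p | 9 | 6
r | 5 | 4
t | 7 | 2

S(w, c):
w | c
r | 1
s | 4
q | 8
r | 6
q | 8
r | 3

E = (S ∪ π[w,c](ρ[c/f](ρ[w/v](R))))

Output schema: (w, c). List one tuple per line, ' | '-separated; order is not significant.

Row counts bottom-up:
  S → 6
  R → 5
  ρ[w/v](R) → 5
  ρ[c/f](ρ[w/v](R)) → 5
  π[w,c](ρ[c/f](ρ[w/v](R))) → 5
  (S ∪ π[w,c](ρ[c/f](ρ[w/v](R)))) → 11

== RESULT ==
w | c
p | 6
q | 1
q | 8
q | 8
r | 1
r | 3
r | 4
r | 6
s | 4
t | 2
t | 8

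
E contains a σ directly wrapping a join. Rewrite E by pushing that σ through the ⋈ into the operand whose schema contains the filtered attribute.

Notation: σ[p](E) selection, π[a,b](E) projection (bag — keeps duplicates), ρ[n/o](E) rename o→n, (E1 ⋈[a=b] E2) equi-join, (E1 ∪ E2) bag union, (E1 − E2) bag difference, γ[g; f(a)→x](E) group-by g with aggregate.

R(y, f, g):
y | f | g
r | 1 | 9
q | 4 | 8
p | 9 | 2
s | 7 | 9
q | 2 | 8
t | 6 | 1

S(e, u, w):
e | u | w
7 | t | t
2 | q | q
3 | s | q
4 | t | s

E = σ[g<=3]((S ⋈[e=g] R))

σ filters on g, owned by the right side.
E' = (S ⋈[e=g] σ[g<=3](R))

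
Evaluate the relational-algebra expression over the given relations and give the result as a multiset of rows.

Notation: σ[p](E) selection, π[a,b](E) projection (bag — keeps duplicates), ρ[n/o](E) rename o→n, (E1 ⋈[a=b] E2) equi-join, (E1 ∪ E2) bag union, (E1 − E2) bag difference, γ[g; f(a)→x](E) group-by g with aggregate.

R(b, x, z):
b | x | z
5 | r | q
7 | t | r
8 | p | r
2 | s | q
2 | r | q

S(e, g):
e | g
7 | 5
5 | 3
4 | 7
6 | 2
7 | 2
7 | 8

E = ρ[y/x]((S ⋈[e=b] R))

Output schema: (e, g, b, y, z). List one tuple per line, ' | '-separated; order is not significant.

Per-node cardinality:
  S → 6
  R → 5
  (S ⋈[e=b] R) → 4
  ρ[y/x]((S ⋈[e=b] R)) → 4

== RESULT ==
e | g | b | y | z
5 | 3 | 5 | r | q
7 | 2 | 7 | t | r
7 | 5 | 7 | t | r
7 | 8 | 7 | t | r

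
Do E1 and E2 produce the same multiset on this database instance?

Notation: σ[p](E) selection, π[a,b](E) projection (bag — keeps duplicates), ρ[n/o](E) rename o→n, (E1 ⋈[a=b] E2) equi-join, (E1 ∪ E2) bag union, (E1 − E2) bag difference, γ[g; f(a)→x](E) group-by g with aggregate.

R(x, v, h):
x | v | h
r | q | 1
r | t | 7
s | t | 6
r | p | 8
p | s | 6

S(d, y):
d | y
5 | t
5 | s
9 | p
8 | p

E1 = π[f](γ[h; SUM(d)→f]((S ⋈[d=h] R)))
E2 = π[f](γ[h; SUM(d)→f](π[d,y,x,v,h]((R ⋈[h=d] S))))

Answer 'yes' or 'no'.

E1 row counts bottom-up:
  S → 4
  R → 5
  (S ⋈[d=h] R) → 1
  γ[h; SUM(d)→f]((S ⋈[d=h] R)) → 1
  π[f](γ[h; SUM(d)→f]((S ⋈[d=h] R))) → 1
E2 row counts bottom-up:
  R → 5
  S → 4
  (R ⋈[h=d] S) → 1
  π[d,y,x,v,h]((R ⋈[h=d] S)) → 1
  γ[h; SUM(d)→f](π[d,y,x,v,h]((R ⋈[h=d] S))) → 1
  π[f](γ[h; SUM(d)→f](π[d,y,x,v,h]((R ⋈[h=d] S)))) → 1

E1 and E2 produce the same multiset:
f
8

yes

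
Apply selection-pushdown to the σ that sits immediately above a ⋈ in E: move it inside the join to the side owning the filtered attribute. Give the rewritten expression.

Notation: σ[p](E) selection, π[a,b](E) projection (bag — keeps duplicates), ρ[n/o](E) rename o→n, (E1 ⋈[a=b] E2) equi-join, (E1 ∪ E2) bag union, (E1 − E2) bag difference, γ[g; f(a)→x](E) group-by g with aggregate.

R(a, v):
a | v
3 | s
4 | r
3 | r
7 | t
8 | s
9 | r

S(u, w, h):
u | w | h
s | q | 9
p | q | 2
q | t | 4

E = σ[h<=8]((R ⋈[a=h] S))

σ filters on h, owned by the right side.
E' = (R ⋈[a=h] σ[h<=8](S))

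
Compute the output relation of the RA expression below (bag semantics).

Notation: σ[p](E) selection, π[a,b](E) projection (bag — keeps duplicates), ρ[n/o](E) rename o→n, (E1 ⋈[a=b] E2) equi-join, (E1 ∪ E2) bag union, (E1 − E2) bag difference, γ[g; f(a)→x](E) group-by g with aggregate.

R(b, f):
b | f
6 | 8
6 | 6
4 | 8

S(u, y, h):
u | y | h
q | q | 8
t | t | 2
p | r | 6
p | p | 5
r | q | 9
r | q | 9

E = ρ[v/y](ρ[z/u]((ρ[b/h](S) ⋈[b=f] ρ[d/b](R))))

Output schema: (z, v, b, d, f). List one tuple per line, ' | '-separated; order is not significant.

Stepwise |·|:
  S → 6
  ρ[b/h](S) → 6
  R → 3
  ρ[d/b](R) → 3
  (ρ[b/h](S) ⋈[b=f] ρ[d/b](R)) → 3
  ρ[z/u]((ρ[b/h](S) ⋈[b=f] ρ[d/b](R))) → 3
  ρ[v/y](ρ[z/u]((ρ[b/h](S) ⋈[b=f] ρ[d/b](R)))) → 3

== RESULT ==
z | v | b | d | f
p | r | 6 | 6 | 6
q | q | 8 | 4 | 8
q | q | 8 | 6 | 8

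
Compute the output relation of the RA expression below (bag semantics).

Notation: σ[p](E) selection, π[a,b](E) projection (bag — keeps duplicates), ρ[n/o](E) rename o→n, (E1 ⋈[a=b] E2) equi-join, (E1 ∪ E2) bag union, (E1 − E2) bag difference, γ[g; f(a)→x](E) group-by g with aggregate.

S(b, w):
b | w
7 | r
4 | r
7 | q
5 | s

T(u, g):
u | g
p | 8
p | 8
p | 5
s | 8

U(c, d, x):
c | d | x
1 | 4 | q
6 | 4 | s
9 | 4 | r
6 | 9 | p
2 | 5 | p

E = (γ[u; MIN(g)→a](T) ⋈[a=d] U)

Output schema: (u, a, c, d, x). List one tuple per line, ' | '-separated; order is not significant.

Row counts bottom-up:
  T → 4
  γ[u; MIN(g)→a](T) → 2
  U → 5
  (γ[u; MIN(g)→a](T) ⋈[a=d] U) → 1

== RESULT ==
u | a | c | d | x
p | 5 | 2 | 5 | p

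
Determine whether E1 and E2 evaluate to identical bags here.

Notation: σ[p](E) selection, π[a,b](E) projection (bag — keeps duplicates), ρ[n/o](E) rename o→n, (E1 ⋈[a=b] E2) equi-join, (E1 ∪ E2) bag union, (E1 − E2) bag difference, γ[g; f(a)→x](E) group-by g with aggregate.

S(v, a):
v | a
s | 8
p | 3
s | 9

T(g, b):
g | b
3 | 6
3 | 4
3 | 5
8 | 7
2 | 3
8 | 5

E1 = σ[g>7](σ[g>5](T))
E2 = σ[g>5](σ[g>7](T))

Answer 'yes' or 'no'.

E1 stepwise |·|:
  T → 6
  σ[g>5](T) → 2
  σ[g>7](σ[g>5](T)) → 2
E2 stepwise |·|:
  T → 6
  σ[g>7](T) → 2
  σ[g>5](σ[g>7](T)) → 2

E1 and E2 produce the same multiset:
g | b
8 | 5
8 | 7

yes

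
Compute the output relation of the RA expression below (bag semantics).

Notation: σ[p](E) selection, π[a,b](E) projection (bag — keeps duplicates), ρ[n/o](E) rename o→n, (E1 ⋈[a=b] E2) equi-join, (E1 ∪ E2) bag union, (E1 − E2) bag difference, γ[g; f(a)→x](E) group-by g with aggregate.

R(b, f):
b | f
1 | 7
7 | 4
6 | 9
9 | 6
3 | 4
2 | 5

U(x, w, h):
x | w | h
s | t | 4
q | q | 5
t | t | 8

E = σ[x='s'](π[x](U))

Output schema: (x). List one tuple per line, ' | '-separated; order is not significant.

Stepwise |·|:
  U → 3
  π[x](U) → 3
  σ[x='s'](π[x](U)) → 1

== RESULT ==
x
s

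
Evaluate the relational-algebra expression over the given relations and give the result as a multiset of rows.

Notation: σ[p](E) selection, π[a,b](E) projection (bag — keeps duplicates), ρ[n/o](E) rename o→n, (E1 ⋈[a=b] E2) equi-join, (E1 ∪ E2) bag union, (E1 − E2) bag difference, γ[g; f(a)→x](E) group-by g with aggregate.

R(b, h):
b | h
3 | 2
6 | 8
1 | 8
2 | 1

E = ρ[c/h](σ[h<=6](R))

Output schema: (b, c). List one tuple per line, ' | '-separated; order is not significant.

Stepwise |·|:
  R → 4
  σ[h<=6](R) → 2
  ρ[c/h](σ[h<=6](R)) → 2

== RESULT ==
b | c
2 | 1
3 | 2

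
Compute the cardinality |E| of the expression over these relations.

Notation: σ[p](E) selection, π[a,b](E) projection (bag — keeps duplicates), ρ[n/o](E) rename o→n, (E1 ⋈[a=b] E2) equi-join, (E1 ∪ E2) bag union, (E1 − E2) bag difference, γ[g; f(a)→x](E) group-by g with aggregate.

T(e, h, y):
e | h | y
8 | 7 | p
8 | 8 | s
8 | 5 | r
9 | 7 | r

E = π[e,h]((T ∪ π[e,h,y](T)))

Subexpression sizes:
  T → 4
  T → 4
  π[e,h,y](T) → 4
  (T ∪ π[e,h,y](T)) → 8
  π[e,h]((T ∪ π[e,h,y](T))) → 8

|E| = 8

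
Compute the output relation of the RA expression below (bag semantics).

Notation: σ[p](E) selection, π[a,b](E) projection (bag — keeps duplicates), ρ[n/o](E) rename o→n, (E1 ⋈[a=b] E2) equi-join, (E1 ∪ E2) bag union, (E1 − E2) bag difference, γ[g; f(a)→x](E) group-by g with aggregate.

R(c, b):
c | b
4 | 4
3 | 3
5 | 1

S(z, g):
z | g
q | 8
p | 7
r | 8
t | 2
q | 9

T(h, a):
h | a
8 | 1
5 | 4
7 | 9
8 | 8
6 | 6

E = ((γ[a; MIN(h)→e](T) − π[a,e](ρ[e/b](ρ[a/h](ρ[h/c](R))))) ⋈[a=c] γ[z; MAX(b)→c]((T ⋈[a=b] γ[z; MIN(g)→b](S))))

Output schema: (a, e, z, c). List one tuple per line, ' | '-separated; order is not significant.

Stepwise |·|:
  T → 5
  γ[a; MIN(h)→e](T) → 5
  R → 3
  ρ[h/c](R) → 3
  ρ[a/h](ρ[h/c](R)) → 3
  ρ[e/b](ρ[a/h](ρ[h/c](R))) → 3
  π[a,e](ρ[e/b](ρ[a/h](ρ[h/c](R)))) → 3
  (γ[a; MIN(h)→e](T) − π[a,e](ρ[e/b](ρ[a/h](ρ[h/c](R))))) → 5
  T → 5
  S → 5
  γ[z; MIN(g)→b](S) → 4
  (T ⋈[a=b] γ[z; MIN(g)→b](S)) → 2
  γ[z; MAX(b)→c]((T ⋈[a=b] γ[z; MIN(g)→b](S))) → 2
  ((γ[a; MIN(h)→e](T) − π[a,e](ρ[e/b](ρ[a/h](ρ[h/c](R))))) ⋈[a=c] γ[z; MAX(b)→c]((T ⋈[a=b] γ[z; MIN(g)→b](S)))) → 2

== RESULT ==
a | e | z | c
8 | 8 | q | 8
8 | 8 | r | 8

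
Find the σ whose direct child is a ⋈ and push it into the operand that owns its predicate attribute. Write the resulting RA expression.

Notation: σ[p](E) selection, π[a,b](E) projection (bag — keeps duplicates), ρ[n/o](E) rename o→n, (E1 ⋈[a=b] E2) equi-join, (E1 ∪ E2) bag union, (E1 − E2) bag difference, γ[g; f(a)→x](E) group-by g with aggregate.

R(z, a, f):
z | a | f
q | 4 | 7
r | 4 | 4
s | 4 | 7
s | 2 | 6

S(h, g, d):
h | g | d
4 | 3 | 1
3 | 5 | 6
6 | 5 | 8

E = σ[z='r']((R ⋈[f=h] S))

σ filters on z, owned by the left side.
E' = (σ[z='r'](R) ⋈[f=h] S)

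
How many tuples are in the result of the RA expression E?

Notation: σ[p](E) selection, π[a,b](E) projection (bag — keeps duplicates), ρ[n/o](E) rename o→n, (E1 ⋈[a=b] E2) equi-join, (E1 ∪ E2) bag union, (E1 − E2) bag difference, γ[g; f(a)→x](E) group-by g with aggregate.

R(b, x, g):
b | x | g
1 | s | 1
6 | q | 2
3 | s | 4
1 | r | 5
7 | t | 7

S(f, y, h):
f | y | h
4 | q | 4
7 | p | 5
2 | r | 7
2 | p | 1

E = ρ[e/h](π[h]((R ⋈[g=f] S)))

Row counts bottom-up:
  R → 5
  S → 4
  (R ⋈[g=f] S) → 4
  π[h]((R ⋈[g=f] S)) → 4
  ρ[e/h](π[h]((R ⋈[g=f] S))) → 4

|E| = 4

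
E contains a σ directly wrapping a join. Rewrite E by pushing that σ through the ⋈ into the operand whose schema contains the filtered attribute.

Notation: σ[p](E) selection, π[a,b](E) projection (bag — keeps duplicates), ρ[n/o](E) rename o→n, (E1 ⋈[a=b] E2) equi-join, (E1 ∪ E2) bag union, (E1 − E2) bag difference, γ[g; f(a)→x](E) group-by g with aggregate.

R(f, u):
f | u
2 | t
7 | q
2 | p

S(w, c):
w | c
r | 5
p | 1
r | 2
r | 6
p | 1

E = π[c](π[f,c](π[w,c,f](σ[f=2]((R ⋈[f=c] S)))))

σ filters on f, owned by the left side.
E' = π[c](π[f,c](π[w,c,f]((σ[f=2](R) ⋈[f=c] S))))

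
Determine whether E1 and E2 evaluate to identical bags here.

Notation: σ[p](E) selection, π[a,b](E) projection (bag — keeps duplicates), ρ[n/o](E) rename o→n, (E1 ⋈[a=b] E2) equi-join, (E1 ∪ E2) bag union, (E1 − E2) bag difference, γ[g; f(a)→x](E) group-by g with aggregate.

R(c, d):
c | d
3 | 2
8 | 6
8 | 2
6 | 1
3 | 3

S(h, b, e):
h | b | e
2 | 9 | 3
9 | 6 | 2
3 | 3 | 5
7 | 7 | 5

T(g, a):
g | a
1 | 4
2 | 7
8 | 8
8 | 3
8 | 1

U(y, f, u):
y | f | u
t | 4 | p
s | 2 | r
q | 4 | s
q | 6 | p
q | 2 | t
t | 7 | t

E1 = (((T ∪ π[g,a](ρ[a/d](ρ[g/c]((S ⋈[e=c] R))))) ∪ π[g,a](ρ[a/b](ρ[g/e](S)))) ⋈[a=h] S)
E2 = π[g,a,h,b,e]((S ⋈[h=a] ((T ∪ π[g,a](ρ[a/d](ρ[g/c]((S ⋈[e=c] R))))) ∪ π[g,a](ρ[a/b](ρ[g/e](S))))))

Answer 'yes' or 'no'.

E1 stepwise |·|:
  T → 5
  S → 4
  R → 5
  (S ⋈[e=c] R) → 2
  ρ[g/c]((S ⋈[e=c] R)) → 2
  ρ[a/d](ρ[g/c]((S ⋈[e=c] R))) → 2
  π[g,a](ρ[a/d](ρ[g/c]((S ⋈[e=c] R)))) → 2
  (T ∪ π[g,a](ρ[a/d](ρ[g/c]((S ⋈[e=c] R))))) → 7
  S → 4
  ρ[g/e](S) → 4
  ρ[a/b](ρ[g/e](S)) → 4
  π[g,a](ρ[a/b](ρ[g/e](S))) → 4
  ((T ∪ π[g,a](ρ[a/d](ρ[g/c]((S ⋈[e=c] R))))) ∪ π[g,a](ρ[a/b](ρ[g/e](S)))) → 11
  S → 4
  (((T ∪ π[g,a](ρ[a/d](ρ[g/c]((S ⋈[e=c] R))))) ∪ π[g,a](ρ[a/b](ρ[g/e](S)))) ⋈[a=h] S) → 7
E2 stepwise |·|:
  S → 4
  T → 5
  S → 4
  R → 5
  (S ⋈[e=c] R) → 2
  ρ[g/c]((S ⋈[e=c] R)) → 2
  ρ[a/d](ρ[g/c]((S ⋈[e=c] R))) → 2
  π[g,a](ρ[a/d](ρ[g/c]((S ⋈[e=c] R)))) → 2
  (T ∪ π[g,a](ρ[a/d](ρ[g/c]((S ⋈[e=c] R))))) → 7
  S → 4
  ρ[g/e](S) → 4
  ρ[a/b](ρ[g/e](S)) → 4
  π[g,a](ρ[a/b](ρ[g/e](S))) → 4
  ((T ∪ π[g,a](ρ[a/d](ρ[g/c]((S ⋈[e=c] R))))) ∪ π[g,a](ρ[a/b](ρ[g/e](S)))) → 11
  (S ⋈[h=a] ((T ∪ π[g,a](ρ[a/d](ρ[g/c]((S ⋈[e=c] R))))) ∪ π[g,a](ρ[a/b](ρ[g/e](S))))) → 7
  π[g,a,h,b,e]((S ⋈[h=a] ((T ∪ π[g,a](ρ[a/d](ρ[g/c]((S ⋈[e=c] R))))) ∪ π[g,a](ρ[a/b](ρ[g/e](S)))))) → 7

E1 and E2 produce the same multiset:
g | a | h | b | e
2 | 7 | 7 | 7 | 5
3 | 2 | 2 | 9 | 3
3 | 3 | 3 | 3 | 5
3 | 9 | 9 | 6 | 2
5 | 3 | 3 | 3 | 5
5 | 7 | 7 | 7 | 5
8 | 3 | 3 | 3 | 5

yes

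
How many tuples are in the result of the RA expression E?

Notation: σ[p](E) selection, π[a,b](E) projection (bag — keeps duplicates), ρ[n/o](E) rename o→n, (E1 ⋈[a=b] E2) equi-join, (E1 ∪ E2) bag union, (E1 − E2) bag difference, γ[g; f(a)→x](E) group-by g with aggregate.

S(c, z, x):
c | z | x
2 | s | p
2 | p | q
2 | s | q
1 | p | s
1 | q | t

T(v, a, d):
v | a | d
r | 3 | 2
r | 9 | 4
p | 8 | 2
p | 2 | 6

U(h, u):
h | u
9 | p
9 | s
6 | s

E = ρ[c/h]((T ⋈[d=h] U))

Row counts bottom-up:
  T → 4
  U → 3
  (T ⋈[d=h] U) → 1
  ρ[c/h]((T ⋈[d=h] U)) → 1

|E| = 1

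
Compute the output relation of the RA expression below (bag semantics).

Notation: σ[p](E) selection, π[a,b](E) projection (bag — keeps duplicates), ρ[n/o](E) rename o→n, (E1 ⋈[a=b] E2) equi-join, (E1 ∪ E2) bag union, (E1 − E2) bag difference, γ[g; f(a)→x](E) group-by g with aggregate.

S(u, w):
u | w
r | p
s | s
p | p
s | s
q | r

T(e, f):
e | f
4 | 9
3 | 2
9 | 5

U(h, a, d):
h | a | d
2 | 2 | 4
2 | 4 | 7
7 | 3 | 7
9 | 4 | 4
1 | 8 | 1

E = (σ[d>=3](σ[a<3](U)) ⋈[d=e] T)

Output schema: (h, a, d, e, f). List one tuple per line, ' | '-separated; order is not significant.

Stepwise |·|:
  U → 5
  σ[a<3](U) → 1
  σ[d>=3](σ[a<3](U)) → 1
  T → 3
  (σ[d>=3](σ[a<3](U)) ⋈[d=e] T) → 1

== RESULT ==
h | a | d | e | f
2 | 2 | 4 | 4 | 9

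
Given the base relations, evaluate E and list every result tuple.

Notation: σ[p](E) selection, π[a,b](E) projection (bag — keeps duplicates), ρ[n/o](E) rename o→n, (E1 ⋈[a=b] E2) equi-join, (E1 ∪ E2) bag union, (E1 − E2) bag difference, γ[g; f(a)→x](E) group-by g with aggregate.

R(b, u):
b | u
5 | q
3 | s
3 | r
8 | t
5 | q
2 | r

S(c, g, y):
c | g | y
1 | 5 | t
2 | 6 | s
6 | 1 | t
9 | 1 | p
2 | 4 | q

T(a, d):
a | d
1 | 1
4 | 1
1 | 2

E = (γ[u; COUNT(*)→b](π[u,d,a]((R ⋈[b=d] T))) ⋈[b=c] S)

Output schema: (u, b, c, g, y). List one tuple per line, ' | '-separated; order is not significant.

Row counts bottom-up:
  R → 6
  T → 3
  (R ⋈[b=d] T) → 1
  π[u,d,a]((R ⋈[b=d] T)) → 1
  γ[u; COUNT(*)→b](π[u,d,a]((R ⋈[b=d] T))) → 1
  S → 5
  (γ[u; COUNT(*)→b](π[u,d,a]((R ⋈[b=d] T))) ⋈[b=c] S) → 1

== RESULT ==
u | b | c | g | y
r | 1 | 1 | 5 | t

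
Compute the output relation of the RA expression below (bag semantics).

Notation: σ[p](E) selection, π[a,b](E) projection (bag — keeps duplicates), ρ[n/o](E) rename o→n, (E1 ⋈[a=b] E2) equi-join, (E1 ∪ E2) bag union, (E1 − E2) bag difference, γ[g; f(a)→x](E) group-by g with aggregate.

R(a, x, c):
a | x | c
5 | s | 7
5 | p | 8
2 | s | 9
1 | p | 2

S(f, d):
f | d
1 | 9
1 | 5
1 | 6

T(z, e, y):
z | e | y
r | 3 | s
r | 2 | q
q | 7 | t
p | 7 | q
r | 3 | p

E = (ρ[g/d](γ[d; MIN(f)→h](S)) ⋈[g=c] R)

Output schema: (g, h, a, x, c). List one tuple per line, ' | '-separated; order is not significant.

Per-node cardinality:
  S → 3
  γ[d; MIN(f)→h](S) → 3
  ρ[g/d](γ[d; MIN(f)→h](S)) → 3
  R → 4
  (ρ[g/d](γ[d; MIN(f)→h](S)) ⋈[g=c] R) → 1

== RESULT ==
g | h | a | x | c
9 | 1 | 2 | s | 9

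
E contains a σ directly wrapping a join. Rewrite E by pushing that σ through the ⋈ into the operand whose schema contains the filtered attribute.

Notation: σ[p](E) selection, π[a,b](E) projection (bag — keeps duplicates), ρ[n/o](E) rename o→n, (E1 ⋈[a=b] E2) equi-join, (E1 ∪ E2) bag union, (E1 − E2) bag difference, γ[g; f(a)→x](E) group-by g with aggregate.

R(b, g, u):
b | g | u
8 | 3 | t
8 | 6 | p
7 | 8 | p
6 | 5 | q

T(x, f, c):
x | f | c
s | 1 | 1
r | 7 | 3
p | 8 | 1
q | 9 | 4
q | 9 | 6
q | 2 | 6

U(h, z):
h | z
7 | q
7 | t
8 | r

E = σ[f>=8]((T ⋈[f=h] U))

σ filters on f, owned by the left side.
E' = (σ[f>=8](T) ⋈[f=h] U)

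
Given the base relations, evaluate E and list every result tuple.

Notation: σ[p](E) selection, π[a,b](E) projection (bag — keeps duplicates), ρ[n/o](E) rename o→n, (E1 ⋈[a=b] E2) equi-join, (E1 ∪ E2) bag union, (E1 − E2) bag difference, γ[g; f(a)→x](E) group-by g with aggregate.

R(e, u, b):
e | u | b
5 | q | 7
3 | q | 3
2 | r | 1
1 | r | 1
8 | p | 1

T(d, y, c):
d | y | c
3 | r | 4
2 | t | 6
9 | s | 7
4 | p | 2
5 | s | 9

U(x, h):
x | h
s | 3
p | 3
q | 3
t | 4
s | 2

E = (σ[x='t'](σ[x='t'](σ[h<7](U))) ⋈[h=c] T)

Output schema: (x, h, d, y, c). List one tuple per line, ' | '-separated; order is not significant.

Stepwise |·|:
  U → 5
  σ[h<7](U) → 5
  σ[x='t'](σ[h<7](U)) → 1
  σ[x='t'](σ[x='t'](σ[h<7](U))) → 1
  T → 5
  (σ[x='t'](σ[x='t'](σ[h<7](U))) ⋈[h=c] T) → 1

== RESULT ==
x | h | d | y | c
t | 4 | 3 | r | 4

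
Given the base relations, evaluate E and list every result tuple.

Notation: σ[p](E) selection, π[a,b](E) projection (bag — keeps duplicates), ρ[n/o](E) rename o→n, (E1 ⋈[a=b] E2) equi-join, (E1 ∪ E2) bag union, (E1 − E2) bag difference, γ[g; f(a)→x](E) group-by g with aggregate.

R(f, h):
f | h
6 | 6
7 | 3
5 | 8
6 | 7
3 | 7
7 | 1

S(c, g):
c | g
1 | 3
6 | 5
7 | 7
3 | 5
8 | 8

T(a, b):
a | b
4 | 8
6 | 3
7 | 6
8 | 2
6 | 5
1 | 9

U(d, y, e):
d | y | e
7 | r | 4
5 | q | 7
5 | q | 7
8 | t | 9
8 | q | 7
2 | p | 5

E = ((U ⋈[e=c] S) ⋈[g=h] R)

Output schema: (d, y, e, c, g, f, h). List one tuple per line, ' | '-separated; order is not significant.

Per-node cardinality:
  U → 6
  S → 5
  (U ⋈[e=c] S) → 3
  R → 6
  ((U ⋈[e=c] S) ⋈[g=h] R) → 6

== RESULT ==
d | y | e | c | g | f | h
5 | q | 7 | 7 | 7 | 3 | 7
5 | q | 7 | 7 | 7 | 3 | 7
5 | q | 7 | 7 | 7 | 6 | 7
5 | q | 7 | 7 | 7 | 6 | 7
8 | q | 7 | 7 | 7 | 3 | 7
8 | q | 7 | 7 | 7 | 6 | 7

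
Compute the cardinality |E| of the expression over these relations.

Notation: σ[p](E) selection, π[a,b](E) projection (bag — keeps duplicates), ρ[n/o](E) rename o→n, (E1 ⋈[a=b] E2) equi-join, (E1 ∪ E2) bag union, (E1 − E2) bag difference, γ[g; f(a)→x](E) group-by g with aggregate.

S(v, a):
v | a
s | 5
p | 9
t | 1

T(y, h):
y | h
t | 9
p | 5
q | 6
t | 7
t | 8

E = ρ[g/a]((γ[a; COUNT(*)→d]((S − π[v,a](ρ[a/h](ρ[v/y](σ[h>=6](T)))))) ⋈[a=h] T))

Row counts bottom-up:
  S → 3
  T → 5
  σ[h>=6](T) → 4
  ρ[v/y](σ[h>=6](T)) → 4
  ρ[a/h](ρ[v/y](σ[h>=6](T))) → 4
  π[v,a](ρ[a/h](ρ[v/y](σ[h>=6](T)))) → 4
  (S − π[v,a](ρ[a/h](ρ[v/y](σ[h>=6](T))))) → 3
  γ[a; COUNT(*)→d]((S − π[v,a](ρ[a/h](ρ[v/y](σ[h>=6](T)))))) → 3
  T → 5
  (γ[a; COUNT(*)→d]((S − π[v,a](ρ[a/h](ρ[v/y](σ[h>=6](T)))))) ⋈[a=h] T) → 2
  ρ[g/a]((γ[a; COUNT(*)→d]((S − π[v,a](ρ[a/h](ρ[v/y](σ[h>=6](T)))))) ⋈[a=h] T)) → 2

|E| = 2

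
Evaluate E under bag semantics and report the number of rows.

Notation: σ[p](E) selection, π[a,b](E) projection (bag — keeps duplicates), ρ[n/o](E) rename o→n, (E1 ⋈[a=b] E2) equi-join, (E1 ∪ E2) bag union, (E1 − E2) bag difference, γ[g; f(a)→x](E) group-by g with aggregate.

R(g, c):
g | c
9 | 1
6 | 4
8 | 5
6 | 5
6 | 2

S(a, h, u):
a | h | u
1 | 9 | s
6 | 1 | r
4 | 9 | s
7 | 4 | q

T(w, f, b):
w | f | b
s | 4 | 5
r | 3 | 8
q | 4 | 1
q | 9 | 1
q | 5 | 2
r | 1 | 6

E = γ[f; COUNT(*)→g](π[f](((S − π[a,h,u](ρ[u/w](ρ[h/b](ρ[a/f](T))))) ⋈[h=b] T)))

Row counts bottom-up:
  S → 4
  T → 6
  ρ[a/f](T) → 6
  ρ[h/b](ρ[a/f](T)) → 6
  ρ[u/w](ρ[h/b](ρ[a/f](T))) → 6
  π[a,h,u](ρ[u/w](ρ[h/b](ρ[a/f](T)))) → 6
  (S − π[a,h,u](ρ[u/w](ρ[h/b](ρ[a/f](T))))) → 4
  T → 6
  ((S − π[a,h,u](ρ[u/w](ρ[h/b](ρ[a/f](T))))) ⋈[h=b] T) → 2
  π[f](((S − π[a,h,u](ρ[u/w](ρ[h/b](ρ[a/f](T))))) ⋈[h=b] T)) → 2
  γ[f; COUNT(*)→g](π[f](((S − π[a,h,u](ρ[u/w](ρ[h/b](ρ[a/f](T))))) ⋈[h=b] T))) → 2

|E| = 2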